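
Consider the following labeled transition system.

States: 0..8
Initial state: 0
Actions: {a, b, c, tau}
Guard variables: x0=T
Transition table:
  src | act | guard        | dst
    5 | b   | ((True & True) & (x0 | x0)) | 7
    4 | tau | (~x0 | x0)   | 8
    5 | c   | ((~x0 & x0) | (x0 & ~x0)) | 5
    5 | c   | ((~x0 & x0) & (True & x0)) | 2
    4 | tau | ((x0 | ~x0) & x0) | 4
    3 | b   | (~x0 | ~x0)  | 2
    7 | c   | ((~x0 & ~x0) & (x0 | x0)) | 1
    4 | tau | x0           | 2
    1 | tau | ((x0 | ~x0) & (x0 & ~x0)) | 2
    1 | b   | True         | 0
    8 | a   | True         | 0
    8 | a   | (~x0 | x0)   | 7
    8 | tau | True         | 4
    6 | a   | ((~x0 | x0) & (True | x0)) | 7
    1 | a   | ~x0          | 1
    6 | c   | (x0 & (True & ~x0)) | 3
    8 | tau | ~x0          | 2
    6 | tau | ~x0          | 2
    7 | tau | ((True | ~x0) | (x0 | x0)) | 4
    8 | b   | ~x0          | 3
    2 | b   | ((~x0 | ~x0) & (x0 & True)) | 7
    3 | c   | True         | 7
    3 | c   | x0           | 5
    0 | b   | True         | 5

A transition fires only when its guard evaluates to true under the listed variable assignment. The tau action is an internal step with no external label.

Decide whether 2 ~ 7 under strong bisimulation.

Refine partition for ~:
  π0 = {{0,1,2,3,4,5,6,7,8}}
  π1 = {{0,1,5},{2},{3},{4,7},{6},{8}}
  π2 = {{0,1},{2},{3},{4},{5},{6},{7},{8}}
  π3 = {{0},{1},{2},{3},{4},{5},{6},{7},{8}}
stable after 4 split(s): 9 block(s)
class of 2: {2}; class of 7: {7}

Answer: NOT BISIMILAR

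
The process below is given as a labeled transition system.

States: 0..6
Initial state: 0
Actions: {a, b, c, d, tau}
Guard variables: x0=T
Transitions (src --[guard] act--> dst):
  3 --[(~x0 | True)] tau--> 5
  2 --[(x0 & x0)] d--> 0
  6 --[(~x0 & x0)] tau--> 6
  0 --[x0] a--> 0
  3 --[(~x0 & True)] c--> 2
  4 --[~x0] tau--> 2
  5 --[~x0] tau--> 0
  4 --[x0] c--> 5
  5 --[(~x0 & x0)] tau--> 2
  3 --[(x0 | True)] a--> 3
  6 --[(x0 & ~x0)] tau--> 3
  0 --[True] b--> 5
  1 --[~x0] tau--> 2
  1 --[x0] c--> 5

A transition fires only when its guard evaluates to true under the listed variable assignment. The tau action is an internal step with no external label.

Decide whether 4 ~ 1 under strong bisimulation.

Compute ~ classes (split until stable):
  round 0: {{0,1,2,3,4,5,6}}
  round 1: {{0},{1,4},{2},{3},{5,6}}
5 equivalence class(es) (converged in 2)
4∈{1,4}, 1∈{1,4}

Answer: BISIMILAR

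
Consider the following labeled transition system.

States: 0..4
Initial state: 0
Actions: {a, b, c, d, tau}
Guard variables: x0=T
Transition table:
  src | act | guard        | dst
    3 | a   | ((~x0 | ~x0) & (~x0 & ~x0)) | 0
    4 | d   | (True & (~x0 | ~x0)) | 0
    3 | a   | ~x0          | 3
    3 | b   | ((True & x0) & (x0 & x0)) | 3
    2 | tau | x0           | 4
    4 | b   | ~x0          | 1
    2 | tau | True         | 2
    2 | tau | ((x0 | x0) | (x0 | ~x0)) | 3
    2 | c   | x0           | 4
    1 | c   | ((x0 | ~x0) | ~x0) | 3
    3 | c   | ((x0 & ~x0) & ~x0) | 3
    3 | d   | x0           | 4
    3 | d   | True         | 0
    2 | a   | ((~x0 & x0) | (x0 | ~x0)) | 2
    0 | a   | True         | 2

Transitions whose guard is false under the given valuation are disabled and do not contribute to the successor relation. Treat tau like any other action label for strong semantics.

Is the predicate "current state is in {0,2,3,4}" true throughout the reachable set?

Answer: INVARIANT HOLDS

Working:
Allowed set {0,2,3,4}
R = {0,2,3,4}
  0: ✓
  2: ✓
  3: ✓
  4: ✓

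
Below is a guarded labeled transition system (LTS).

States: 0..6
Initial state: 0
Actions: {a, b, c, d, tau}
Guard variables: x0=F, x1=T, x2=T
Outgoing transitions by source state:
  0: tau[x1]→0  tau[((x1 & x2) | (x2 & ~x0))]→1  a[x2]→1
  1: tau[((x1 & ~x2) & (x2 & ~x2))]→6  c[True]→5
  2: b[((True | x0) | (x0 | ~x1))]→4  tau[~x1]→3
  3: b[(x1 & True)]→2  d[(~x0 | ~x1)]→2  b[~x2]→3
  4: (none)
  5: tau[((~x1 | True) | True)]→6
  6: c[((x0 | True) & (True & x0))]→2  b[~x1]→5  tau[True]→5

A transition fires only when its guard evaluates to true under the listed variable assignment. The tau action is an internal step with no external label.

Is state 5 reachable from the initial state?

Answer: REACHABLE

Analysis:
9 transition(s) survive guard evaluation.
depth 0: {0}
depth 1: {1}  cumulative {0,1}
depth 2: {5}  cumulative {0,1,5}
depth 3: {6}  cumulative {0,1,5,6}
Reach set: {0,1,5,6}
witness 5: tau·c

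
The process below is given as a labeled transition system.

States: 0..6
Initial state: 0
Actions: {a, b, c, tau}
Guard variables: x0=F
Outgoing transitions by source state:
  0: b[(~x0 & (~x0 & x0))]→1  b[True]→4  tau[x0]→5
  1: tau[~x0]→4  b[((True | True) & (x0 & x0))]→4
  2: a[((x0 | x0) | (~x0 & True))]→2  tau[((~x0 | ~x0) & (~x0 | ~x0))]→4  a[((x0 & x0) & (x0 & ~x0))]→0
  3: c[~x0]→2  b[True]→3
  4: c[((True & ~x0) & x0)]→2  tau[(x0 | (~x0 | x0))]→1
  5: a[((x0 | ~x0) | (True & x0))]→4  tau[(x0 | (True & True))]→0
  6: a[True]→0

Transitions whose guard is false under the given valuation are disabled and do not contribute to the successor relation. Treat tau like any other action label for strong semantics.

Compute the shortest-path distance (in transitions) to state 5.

BFS to 5:
  L0 = {0}
  L1 = {4}
  L2 = {1}
5 never appears.

Answer: UNREACHABLE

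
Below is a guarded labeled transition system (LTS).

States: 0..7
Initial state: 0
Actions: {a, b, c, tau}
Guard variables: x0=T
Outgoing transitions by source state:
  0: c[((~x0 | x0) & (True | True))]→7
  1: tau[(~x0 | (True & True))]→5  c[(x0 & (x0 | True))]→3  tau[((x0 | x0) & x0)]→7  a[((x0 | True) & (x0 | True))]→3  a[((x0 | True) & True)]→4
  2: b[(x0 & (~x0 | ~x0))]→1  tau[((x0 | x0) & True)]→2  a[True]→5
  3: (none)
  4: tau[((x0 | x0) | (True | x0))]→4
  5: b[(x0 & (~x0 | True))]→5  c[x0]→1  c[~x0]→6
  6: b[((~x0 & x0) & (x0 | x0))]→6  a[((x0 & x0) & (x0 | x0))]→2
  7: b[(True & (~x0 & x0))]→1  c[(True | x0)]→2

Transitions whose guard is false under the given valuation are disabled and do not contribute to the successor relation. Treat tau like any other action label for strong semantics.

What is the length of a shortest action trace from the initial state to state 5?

BFS to 5:
  Layer 0: {0}
  Layer 1: {7}
  Layer 2: {2}
  Layer 3: {5}
depth(5)=3, e.g. c·c·a

Answer: 3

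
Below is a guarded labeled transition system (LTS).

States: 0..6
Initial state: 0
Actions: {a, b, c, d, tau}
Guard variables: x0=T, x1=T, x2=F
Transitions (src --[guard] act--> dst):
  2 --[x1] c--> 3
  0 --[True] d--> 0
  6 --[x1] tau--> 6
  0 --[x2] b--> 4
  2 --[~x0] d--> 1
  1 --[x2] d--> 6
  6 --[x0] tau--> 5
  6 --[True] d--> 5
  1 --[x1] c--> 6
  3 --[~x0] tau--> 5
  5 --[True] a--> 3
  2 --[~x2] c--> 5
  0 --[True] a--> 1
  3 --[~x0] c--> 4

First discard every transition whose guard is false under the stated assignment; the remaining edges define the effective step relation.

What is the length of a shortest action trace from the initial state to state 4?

Layered search for 4:
  Layer 0: {0}
  Layer 1: {1}
  Layer 2: {6}
  Layer 3: {5}
  Layer 4: {3}
4 never appears.

Answer: UNREACHABLE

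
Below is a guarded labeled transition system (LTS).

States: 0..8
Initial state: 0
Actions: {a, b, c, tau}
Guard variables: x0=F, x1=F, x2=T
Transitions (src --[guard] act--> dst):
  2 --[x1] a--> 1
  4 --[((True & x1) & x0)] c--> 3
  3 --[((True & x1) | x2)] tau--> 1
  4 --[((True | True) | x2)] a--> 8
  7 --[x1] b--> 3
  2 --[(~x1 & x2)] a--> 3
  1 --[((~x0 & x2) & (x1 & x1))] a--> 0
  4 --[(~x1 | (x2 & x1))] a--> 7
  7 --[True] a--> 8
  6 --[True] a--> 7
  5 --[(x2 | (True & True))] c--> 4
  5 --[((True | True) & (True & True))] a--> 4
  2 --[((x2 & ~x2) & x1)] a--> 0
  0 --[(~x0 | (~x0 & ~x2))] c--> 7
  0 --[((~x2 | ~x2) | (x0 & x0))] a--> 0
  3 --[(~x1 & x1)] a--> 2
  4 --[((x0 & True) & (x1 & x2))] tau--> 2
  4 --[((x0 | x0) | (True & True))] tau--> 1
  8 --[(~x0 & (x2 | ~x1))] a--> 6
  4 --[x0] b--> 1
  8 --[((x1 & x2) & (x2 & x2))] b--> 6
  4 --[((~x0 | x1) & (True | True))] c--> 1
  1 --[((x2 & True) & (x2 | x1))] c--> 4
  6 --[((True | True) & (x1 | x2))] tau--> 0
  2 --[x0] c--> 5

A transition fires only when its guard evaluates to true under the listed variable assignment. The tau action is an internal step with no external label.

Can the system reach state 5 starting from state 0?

Answer: UNREACHABLE

Trace:
14 transition(s) survive guard evaluation.
depth 0: {0}
depth 1: {7}  cumulative {0,7}
depth 2: {8}  cumulative {0,7,8}
depth 3: {6}  cumulative {0,6,7,8}
Reachable = {0,6,7,8}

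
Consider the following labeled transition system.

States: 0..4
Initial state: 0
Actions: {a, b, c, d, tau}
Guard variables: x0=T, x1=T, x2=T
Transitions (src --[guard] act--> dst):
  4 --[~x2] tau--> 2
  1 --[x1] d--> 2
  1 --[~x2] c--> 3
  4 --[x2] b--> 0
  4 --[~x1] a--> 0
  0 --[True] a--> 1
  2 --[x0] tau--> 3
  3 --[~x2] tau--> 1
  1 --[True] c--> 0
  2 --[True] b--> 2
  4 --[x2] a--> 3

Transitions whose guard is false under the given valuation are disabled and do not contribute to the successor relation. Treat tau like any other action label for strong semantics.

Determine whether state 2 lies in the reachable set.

7 transition(s) survive guard evaluation.
L0 = {0}
L1 = {1}  total {0,1}
L2 = {2}  total {0,1,2}
L3 = {3}  total {0,1,2,3}
Reachable = {0,1,2,3}
Path to 2: a·d

Answer: REACHABLE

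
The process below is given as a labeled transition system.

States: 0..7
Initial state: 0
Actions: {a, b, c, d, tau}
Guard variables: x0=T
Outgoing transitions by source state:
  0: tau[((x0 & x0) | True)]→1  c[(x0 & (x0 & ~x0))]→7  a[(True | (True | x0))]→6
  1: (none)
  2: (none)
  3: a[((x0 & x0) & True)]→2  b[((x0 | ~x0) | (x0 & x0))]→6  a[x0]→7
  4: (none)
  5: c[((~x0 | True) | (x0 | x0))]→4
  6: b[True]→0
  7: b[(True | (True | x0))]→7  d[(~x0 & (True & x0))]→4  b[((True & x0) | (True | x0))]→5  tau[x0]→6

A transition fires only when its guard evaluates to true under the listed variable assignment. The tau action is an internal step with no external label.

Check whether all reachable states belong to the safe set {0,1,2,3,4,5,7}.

Answer: INVARIANT VIOLATED at state 6

Working:
Inv-set: {0,1,2,3,4,5,7}
R = {0,1,6}
  0: ✓
  1: ✓
  6: outside
counterexample path to 6: a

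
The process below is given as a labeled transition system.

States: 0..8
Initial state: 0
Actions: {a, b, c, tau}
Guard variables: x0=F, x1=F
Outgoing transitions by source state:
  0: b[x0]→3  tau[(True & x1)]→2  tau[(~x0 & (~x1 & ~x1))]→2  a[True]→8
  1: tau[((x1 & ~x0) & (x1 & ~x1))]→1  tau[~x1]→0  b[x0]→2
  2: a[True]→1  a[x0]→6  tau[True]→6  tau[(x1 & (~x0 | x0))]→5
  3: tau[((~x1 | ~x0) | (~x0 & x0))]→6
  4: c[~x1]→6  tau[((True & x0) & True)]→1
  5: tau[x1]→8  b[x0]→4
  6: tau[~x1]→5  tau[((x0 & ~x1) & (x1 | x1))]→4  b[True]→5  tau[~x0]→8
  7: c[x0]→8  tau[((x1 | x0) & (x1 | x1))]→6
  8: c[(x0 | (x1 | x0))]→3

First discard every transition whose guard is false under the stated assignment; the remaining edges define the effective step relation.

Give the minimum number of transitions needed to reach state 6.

Answer: 2

Analysis:
BFS to 6:
  L0 = {0}
  L1 = {2,8}
  L2 = {1,6}
6 enters at depth 2; path tau·tau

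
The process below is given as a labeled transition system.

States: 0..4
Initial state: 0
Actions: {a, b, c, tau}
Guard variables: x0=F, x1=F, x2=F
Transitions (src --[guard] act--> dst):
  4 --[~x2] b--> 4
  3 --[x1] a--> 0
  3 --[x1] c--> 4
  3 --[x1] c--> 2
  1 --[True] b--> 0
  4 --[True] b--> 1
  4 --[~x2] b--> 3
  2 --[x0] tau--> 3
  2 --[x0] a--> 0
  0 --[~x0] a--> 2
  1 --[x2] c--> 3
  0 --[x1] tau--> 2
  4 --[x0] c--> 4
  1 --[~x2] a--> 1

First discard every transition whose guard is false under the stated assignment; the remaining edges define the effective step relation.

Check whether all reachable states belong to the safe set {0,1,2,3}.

Answer: INVARIANT HOLDS

Analysis:
Inv-set: {0,1,2,3}
Reach set: {0,2}
  0: ✓
  2: ✓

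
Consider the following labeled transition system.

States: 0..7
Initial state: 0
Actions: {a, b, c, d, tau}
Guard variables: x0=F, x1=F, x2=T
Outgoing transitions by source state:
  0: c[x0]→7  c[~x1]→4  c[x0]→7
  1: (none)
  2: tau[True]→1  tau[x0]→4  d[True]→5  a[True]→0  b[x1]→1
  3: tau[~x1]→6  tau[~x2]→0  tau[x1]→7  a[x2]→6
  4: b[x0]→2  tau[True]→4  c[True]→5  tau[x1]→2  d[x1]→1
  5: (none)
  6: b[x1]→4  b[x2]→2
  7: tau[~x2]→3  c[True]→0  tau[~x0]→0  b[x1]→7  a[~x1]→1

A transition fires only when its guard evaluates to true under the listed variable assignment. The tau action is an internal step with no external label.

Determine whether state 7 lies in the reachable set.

Answer: UNREACHABLE

Trace:
12 transition(s) survive guard evaluation.
L0 = {0}
L1 = {4}  cumulative {0,4}
L2 = {5}  cumulative {0,4,5}
R = {0,4,5}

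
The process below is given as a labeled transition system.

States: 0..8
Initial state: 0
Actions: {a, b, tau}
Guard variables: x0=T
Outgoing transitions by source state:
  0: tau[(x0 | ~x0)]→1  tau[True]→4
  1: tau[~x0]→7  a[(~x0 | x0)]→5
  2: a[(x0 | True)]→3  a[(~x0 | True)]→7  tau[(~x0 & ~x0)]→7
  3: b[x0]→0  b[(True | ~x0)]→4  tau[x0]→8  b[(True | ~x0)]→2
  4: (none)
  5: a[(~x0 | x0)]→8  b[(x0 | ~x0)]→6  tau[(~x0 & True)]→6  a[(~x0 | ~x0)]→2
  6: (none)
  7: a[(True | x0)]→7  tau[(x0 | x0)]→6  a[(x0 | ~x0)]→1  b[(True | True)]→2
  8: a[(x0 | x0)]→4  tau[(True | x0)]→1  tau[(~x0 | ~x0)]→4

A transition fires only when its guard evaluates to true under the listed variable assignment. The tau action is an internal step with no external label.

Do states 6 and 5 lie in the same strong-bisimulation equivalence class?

Answer: NOT BISIMILAR

Analysis:
Bisimulation quotient by refinement:
  round 0: {{0,1,2,3,4,5,6,7,8}}
  round 1: {{0},{1,2},{3},{4,6},{5},{7},{8}}
  round 2: {{0},{1},{2},{3},{4,6},{5},{7},{8}}
8 equivalence class(es) (converged in 3)
6∈{4,6}, 5∈{5}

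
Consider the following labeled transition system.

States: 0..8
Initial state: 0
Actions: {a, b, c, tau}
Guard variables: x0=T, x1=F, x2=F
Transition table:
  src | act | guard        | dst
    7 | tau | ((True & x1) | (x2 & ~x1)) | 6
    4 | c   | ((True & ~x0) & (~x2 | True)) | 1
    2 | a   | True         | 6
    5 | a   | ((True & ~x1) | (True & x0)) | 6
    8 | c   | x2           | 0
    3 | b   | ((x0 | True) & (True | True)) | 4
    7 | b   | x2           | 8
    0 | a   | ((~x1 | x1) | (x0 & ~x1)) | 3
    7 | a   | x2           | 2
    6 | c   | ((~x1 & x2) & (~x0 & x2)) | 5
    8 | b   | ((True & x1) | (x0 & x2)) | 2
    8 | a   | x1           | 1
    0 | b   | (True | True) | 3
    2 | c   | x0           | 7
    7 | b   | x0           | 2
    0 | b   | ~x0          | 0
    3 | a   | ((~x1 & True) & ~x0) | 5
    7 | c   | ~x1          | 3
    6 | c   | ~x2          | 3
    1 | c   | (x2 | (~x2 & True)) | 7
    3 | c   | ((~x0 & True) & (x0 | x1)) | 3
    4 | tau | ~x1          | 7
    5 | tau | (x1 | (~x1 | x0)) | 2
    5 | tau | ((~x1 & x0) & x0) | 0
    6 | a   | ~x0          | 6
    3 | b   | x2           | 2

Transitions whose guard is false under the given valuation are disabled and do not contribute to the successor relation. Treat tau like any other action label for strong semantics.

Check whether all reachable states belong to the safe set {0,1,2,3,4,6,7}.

Answer: INVARIANT HOLDS

Analysis:
Inv-set: {0,1,2,3,4,6,7}
Reachable = {0,2,3,4,6,7}
  0: ok
  2: ok
  3: ok
  4: ok
  6: ok
  7: ok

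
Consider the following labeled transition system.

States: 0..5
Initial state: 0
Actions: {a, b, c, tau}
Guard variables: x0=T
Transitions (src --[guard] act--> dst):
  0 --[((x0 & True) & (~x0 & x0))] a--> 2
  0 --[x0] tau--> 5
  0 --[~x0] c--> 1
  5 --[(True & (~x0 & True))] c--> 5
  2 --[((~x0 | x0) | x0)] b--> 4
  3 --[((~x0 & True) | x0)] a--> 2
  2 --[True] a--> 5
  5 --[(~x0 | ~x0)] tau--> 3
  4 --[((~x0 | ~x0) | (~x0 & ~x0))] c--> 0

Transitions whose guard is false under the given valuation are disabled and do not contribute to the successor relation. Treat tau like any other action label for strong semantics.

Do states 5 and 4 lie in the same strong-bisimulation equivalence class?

Answer: BISIMILAR

Working:
Bisimulation quotient by refinement:
  π0 = {{0,1,2,3,4,5}}
  π1 = {{0},{1,4,5},{2},{3}}
Fixed point at round 2; 4 class(es).
class of 5: {1,4,5}; class of 4: {1,4,5}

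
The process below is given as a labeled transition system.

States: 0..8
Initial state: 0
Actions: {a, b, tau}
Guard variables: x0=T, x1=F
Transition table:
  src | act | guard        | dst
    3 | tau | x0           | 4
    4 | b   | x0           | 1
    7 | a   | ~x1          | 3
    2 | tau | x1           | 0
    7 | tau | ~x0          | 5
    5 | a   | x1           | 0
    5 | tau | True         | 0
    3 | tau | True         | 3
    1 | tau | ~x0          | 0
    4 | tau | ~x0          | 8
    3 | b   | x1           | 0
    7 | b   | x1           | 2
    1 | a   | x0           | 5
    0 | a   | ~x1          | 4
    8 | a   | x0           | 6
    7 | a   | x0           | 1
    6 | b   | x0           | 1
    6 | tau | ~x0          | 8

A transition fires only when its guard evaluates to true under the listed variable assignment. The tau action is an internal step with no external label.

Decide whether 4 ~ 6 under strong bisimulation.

Answer: BISIMILAR

Trace:
Bisimulation quotient by refinement:
  round 0: {{0,1,2,3,4,5,6,7,8}}
  round 1: {{0,1,7,8},{2},{3,5},{4,6}}
  round 2: {{0,8},{1},{2},{3},{4,6},{5},{7}}
7 equivalence class(es) (converged in 3)
class of 4: {4,6}; class of 6: {4,6}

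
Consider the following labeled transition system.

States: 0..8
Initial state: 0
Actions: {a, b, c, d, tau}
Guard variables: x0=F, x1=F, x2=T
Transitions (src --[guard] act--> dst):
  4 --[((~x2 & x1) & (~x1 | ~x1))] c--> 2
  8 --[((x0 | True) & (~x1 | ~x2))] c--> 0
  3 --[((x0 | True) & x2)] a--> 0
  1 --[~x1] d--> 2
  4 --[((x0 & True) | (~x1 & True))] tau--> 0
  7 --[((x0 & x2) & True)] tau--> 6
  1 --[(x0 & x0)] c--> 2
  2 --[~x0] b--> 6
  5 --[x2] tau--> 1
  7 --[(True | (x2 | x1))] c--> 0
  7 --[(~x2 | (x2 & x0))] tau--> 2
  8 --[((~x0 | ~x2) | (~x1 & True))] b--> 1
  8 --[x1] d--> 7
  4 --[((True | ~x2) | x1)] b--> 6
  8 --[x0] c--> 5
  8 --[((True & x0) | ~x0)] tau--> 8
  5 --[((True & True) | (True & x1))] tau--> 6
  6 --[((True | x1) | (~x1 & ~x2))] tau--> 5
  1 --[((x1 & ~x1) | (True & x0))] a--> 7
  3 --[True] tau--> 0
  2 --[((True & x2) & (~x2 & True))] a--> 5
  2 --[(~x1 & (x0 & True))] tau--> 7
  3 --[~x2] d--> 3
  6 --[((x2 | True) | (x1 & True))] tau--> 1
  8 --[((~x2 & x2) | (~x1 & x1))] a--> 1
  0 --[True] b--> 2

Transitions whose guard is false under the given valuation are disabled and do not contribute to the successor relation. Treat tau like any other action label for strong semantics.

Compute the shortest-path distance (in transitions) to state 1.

Breadth-first toward 1:
  depth 0: {0}
  depth 1: {2}
  depth 2: {6}
  depth 3: {1,5}
depth(1)=3, e.g. b·b·tau

Answer: 3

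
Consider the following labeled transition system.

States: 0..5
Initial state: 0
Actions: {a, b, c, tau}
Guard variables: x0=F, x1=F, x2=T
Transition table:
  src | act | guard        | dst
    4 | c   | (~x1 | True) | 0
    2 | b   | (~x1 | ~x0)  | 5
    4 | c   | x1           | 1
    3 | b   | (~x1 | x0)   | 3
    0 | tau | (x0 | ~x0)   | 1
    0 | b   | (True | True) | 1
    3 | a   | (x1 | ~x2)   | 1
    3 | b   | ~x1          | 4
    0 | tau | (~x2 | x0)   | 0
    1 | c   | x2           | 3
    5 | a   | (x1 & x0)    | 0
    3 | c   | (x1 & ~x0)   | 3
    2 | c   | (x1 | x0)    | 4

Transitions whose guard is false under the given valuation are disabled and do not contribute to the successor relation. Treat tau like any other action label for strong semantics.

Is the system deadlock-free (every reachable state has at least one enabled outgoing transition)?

Reachable = {0,1,3,4}
  0: b→1  tau→1  [deg 2]
  1: c→3  [deg 1]
  3: b→3  b→4  [deg 2]
  4: c→0  [deg 1]

Answer: DEADLOCK-FREE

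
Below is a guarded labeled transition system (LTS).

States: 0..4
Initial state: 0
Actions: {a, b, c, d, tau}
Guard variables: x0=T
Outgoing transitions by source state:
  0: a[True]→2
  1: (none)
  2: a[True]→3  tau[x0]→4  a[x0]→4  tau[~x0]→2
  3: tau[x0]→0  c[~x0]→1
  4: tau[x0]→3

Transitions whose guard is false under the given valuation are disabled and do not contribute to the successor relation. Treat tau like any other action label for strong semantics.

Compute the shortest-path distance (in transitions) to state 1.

Breadth-first toward 1:
  Layer 0: {0}
  Layer 1: {2}
  Layer 2: {3,4}
1 never appears.

Answer: UNREACHABLE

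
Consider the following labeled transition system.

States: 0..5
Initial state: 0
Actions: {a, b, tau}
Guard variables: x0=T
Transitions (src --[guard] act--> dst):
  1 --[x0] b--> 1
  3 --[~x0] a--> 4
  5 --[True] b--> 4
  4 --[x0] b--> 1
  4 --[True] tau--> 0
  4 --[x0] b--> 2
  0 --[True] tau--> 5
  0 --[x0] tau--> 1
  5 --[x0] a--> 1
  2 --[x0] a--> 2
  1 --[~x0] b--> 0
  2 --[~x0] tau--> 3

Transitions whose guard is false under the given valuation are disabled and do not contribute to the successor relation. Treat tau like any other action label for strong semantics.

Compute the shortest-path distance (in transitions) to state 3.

Answer: UNREACHABLE

Analysis:
Breadth-first toward 3:
  L0 = {0}
  L1 = {1,5}
  L2 = {4}
  L3 = {2}
3 never appears.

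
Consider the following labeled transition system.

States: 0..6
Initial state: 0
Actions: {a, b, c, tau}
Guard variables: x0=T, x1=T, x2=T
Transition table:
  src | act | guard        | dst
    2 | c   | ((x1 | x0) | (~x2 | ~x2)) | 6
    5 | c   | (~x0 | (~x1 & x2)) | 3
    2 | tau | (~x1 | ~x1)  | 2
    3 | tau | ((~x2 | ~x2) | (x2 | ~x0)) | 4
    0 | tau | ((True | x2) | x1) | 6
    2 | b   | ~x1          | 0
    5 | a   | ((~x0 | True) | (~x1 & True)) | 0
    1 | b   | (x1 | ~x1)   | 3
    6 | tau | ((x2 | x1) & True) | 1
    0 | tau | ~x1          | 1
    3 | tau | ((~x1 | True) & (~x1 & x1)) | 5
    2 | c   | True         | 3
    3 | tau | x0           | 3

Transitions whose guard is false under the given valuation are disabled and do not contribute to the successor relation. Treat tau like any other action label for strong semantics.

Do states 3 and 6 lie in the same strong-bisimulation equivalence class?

Answer: NOT BISIMILAR

Working:
Refine partition for ~:
  π0 = {{0,1,2,3,4,5,6}}
  π1 = {{0,3,6},{1},{2},{4},{5}}
  π2 = {{0},{1},{2},{3},{4},{5},{6}}
stable after 3 split(s): 7 block(s)
3∈{3}, 6∈{6}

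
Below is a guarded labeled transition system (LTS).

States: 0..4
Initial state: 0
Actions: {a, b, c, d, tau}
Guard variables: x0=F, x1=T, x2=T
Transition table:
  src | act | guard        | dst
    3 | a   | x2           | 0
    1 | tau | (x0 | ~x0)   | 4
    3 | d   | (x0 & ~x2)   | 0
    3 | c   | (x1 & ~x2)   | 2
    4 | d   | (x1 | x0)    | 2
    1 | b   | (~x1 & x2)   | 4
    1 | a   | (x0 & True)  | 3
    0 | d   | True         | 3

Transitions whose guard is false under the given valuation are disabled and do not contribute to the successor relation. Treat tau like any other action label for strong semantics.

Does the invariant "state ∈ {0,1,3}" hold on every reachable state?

Safe = {0,1,3}
Reachable = {0,3}
  0: ✓
  3: ✓

Answer: INVARIANT HOLDS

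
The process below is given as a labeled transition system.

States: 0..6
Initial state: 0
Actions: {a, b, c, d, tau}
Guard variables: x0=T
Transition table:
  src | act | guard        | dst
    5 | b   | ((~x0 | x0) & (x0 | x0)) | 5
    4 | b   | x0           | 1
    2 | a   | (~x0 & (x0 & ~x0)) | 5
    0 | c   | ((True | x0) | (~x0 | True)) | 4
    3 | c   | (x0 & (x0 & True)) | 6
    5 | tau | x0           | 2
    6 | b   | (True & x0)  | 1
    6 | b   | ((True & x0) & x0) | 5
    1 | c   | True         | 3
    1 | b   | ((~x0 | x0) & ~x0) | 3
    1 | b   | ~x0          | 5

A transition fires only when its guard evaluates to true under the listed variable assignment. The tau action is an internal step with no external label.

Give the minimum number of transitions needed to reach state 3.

Answer: 3

Trace:
Layered search for 3:
  depth 0: {0}
  depth 1: {4}
  depth 2: {1}
  depth 3: {3}
depth(3)=3, e.g. c·b·c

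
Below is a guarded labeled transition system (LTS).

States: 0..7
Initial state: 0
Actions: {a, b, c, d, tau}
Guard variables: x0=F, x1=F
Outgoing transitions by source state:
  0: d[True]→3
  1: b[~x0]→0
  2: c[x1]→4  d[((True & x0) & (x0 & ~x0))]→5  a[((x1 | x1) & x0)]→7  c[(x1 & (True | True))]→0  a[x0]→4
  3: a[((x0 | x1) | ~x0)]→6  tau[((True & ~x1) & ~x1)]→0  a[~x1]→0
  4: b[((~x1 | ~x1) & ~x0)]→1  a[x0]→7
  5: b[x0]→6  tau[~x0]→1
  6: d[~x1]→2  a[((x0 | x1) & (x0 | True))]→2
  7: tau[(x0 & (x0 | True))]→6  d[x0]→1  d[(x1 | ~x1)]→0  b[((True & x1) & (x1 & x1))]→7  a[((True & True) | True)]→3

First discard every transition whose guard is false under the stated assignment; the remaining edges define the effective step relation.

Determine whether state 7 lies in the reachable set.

Answer: UNREACHABLE

Working:
Guard filter leaves 10 enabled edge(s).
Layer 0: {0}
Layer 1: {3}  cumulative {0,3}
Layer 2: {6}  cumulative {0,3,6}
Layer 3: {2}  cumulative {0,2,3,6}
R = {0,2,3,6}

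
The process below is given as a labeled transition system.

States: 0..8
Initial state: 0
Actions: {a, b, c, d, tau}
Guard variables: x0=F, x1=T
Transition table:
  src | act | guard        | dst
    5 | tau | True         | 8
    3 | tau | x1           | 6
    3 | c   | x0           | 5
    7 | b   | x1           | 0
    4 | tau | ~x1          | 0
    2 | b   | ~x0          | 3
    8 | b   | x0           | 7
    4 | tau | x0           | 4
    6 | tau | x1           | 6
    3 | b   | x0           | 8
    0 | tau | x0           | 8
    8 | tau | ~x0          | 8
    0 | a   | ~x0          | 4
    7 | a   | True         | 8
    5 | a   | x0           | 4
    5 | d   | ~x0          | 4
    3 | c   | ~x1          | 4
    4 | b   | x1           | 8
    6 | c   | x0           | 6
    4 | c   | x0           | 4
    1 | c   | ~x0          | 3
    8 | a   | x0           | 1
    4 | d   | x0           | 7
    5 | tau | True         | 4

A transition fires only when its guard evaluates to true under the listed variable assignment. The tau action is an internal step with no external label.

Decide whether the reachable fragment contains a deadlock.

Answer: DEADLOCK-FREE

Trace:
R = {0,4,8}
  0: a→4  [1 exit(s)]
  4: b→8  [1 exit(s)]
  8: tau→8  [1 exit(s)]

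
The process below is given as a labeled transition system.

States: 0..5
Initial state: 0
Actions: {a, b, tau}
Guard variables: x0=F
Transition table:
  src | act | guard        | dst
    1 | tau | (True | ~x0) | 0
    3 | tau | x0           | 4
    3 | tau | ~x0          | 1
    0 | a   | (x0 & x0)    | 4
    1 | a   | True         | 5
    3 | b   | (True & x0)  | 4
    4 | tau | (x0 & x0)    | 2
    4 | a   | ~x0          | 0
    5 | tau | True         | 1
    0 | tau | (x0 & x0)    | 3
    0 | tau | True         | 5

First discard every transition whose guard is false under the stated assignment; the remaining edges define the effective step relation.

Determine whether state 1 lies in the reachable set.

Answer: REACHABLE

Trace:
6 transition(s) survive guard evaluation.
depth 0: {0}
depth 1: {5}  cumulative {0,5}
depth 2: {1}  cumulative {0,1,5}
R = {0,1,5}
witness 1: tau·tau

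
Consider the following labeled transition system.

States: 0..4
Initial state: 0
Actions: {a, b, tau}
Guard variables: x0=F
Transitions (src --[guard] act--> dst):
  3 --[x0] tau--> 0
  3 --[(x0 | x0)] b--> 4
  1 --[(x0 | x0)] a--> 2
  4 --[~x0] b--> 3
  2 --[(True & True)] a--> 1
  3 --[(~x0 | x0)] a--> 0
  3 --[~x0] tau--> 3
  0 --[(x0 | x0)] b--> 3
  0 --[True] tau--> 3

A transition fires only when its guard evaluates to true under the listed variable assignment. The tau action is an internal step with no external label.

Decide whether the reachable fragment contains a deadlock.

R = {0,3}
  0: tau→3  [deg 1]
  3: a→0  tau→3  [deg 2]

Answer: DEADLOCK-FREE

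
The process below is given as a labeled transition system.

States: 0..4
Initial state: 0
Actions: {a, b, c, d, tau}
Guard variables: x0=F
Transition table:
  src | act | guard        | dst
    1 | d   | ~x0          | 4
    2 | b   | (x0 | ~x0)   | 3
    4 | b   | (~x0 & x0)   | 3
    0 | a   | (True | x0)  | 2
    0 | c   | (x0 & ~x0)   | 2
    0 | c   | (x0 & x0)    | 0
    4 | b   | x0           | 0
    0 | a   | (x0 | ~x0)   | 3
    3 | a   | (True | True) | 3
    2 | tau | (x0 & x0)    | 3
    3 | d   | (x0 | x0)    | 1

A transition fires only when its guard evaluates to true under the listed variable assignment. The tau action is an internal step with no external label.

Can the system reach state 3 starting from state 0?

After dropping false guards: 5 live edges.
L0 = {0}
L1 = {2,3}  now seen {0,2,3}
Reach set: {0,2,3}
Path to 3: a

Answer: REACHABLE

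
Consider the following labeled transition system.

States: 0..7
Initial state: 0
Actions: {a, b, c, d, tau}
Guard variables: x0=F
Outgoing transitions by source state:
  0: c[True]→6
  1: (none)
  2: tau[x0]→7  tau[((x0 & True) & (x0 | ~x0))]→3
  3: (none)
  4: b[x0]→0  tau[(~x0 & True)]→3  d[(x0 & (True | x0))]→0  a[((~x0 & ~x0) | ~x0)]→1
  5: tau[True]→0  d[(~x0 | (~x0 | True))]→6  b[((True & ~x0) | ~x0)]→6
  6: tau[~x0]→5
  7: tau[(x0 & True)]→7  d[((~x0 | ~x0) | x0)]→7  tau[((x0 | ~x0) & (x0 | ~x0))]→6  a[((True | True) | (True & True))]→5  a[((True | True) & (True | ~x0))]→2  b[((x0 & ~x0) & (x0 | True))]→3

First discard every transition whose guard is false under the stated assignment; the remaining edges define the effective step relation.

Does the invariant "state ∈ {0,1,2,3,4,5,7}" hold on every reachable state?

Inv-set: {0,1,2,3,4,5,7}
Reachable = {0,5,6}
  0: ok
  5: ok
  6: VIOLATES
witness against invariant: c → 6

Answer: INVARIANT VIOLATED at state 6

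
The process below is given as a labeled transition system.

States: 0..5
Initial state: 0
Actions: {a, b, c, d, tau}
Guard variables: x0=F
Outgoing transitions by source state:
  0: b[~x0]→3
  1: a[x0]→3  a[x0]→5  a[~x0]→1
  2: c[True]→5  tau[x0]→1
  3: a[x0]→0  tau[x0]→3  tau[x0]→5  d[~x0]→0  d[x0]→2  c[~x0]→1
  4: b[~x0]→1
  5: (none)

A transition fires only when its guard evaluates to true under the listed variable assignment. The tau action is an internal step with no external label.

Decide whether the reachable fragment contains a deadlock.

Reach set: {0,1,3}
  0: b→3  [1 out]
  1: a→1  [1 out]
  3: c→1  d→0  [2 out]

Answer: DEADLOCK-FREE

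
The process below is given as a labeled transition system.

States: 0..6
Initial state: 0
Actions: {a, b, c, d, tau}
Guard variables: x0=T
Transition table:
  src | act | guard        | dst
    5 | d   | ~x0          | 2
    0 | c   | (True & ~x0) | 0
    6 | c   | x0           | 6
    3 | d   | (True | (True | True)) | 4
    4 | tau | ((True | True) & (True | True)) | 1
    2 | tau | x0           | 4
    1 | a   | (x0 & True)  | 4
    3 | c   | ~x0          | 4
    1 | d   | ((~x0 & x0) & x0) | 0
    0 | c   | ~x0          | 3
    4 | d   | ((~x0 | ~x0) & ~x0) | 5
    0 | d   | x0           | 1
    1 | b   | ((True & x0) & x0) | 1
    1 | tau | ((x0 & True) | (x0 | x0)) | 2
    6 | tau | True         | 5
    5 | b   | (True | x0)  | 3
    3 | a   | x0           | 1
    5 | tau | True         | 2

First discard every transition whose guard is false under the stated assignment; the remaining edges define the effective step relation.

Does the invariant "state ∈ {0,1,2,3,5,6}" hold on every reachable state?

Answer: INVARIANT VIOLATED at state 4

Analysis:
Inv-set: {0,1,2,3,5,6}
Reach set: {0,1,2,4}
  0: safe
  1: safe
  2: safe
  4: outside
reach 4 via d·a — violates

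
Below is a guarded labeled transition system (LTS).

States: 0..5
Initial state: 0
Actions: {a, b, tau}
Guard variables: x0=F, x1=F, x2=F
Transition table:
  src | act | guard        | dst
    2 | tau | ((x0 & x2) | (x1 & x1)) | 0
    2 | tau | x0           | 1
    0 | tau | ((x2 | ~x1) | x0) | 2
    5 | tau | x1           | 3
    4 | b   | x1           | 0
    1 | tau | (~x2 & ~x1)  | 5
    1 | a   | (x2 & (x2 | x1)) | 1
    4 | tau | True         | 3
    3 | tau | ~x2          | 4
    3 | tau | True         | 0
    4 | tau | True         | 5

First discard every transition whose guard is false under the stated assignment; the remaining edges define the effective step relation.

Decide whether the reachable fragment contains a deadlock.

Answer: DEADLOCK at state 2

Analysis:
Reach set: {0,2}
  0: tau→2  [1 exit(s)]
  2: ∅  [STUCK]
trace reaching 2: tau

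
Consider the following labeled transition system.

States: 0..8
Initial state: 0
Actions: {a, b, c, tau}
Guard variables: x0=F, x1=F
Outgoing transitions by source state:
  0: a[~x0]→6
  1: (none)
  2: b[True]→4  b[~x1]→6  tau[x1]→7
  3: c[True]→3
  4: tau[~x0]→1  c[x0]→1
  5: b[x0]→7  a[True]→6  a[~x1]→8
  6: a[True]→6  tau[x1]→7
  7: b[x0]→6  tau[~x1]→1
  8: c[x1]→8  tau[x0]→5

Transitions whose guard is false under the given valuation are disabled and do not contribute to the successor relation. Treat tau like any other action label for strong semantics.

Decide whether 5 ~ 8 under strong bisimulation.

Refine partition for ~:
  π0 = {{0,1,2,3,4,5,6,7,8}}
  π1 = {{0,5,6},{1,8},{2},{3},{4,7}}
  π2 = {{0,6},{1,8},{2},{3},{4,7},{5}}
6 equivalence class(es) (converged in 3)
5∈{5}, 8∈{1,8}

Answer: NOT BISIMILAR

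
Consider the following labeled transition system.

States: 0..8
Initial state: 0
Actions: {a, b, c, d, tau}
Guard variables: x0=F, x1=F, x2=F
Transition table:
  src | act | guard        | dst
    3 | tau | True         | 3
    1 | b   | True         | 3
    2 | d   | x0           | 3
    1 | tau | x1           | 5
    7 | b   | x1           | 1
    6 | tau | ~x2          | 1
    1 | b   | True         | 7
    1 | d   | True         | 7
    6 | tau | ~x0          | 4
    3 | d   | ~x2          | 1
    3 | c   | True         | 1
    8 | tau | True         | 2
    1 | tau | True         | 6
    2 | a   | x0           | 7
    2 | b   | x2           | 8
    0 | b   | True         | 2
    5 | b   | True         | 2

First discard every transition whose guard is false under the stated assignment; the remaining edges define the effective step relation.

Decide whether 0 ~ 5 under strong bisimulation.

Compute ~ classes (split until stable):
  round 0: {{0,1,2,3,4,5,6,7,8}}
  round 1: {{0,5},{1},{2,4,7},{3},{6,8}}
  round 2: {{0,5},{1},{2,4,7},{3},{6},{8}}
stable after 3 split(s): 6 block(s)
[0]={0,5}  [5]={0,5}

Answer: BISIMILAR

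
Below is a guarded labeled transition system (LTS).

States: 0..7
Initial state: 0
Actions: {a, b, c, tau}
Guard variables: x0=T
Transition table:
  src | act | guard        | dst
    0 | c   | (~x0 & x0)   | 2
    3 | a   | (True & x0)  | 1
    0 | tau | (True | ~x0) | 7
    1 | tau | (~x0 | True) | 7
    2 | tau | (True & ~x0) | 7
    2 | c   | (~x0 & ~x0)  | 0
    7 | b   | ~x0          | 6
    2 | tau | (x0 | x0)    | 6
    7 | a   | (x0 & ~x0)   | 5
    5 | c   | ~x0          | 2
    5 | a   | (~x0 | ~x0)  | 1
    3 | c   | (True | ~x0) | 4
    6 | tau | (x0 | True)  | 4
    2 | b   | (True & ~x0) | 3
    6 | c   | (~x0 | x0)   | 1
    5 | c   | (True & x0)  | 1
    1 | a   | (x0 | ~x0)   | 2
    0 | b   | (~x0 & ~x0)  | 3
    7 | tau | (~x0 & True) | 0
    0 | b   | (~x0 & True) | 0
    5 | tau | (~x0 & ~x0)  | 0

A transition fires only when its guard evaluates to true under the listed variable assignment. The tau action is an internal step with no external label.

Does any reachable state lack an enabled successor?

Reachable = {0,7}
  0: tau→7  [1 exit(s)]
  7: ∅  [deadlock]
witness 7: tau

Answer: DEADLOCK at state 7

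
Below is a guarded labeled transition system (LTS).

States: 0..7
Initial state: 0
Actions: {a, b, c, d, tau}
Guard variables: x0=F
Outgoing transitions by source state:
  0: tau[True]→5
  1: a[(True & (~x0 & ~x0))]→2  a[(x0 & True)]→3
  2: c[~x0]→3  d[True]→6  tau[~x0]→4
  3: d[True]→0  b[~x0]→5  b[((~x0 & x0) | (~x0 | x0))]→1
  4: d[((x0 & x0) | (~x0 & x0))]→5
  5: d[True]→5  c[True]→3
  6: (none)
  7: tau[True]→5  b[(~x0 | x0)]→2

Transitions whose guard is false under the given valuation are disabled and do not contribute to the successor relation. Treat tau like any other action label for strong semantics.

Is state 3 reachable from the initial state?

After dropping false guards: 12 live edges.
Layer 0: {0}
Layer 1: {5}  now seen {0,5}
Layer 2: {3}  now seen {0,3,5}
Layer 3: {1}  now seen {0,1,3,5}
Layer 4: {2}  now seen {0,1,2,3,5}
Layer 5: {4,6}  now seen {0,1,2,3,4,5,6}
Reach set: {0,1,2,3,4,5,6}
Path to 3: tau·c

Answer: REACHABLE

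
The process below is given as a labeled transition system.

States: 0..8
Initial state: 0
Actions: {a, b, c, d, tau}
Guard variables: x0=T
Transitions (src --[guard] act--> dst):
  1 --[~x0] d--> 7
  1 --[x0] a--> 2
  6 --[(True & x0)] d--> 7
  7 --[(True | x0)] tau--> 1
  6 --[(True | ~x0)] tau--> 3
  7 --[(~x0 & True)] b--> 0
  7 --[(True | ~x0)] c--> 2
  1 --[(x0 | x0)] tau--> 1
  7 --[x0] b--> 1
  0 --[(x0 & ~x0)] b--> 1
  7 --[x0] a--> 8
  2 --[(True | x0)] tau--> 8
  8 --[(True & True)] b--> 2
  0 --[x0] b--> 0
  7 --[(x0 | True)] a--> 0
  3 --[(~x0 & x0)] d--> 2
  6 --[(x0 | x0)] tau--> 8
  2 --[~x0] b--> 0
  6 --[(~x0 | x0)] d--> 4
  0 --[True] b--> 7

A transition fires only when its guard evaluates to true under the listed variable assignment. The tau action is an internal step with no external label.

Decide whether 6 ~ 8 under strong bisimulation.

Answer: NOT BISIMILAR

Trace:
Compute ~ classes (split until stable):
  round 0: {{0,1,2,3,4,5,6,7,8}}
  round 1: {{0,8},{1},{2},{3,4,5},{6},{7}}
  round 2: {{0},{1},{2},{3,4,5},{6},{7},{8}}
7 equivalence class(es) (converged in 3)
6∈{6}, 8∈{8}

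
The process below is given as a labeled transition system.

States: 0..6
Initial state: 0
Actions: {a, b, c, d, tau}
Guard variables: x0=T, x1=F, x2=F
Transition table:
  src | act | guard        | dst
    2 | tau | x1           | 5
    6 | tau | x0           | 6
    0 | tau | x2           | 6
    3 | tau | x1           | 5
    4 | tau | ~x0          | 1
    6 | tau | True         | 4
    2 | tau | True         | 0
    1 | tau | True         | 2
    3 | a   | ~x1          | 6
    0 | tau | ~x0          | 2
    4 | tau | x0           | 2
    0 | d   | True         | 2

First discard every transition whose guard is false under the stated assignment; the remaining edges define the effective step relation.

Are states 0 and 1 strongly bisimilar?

Answer: NOT BISIMILAR

Trace:
Bisimulation quotient by refinement:
  π0 = {{0,1,2,3,4,5,6}}
  π1 = {{0},{1,2,4,6},{3},{5}}
  π2 = {{0},{1,4,6},{2},{3},{5}}
  π3 = {{0},{1,4},{2},{3},{5},{6}}
Fixed point at round 4; 6 class(es).
class of 0: {0}; class of 1: {1,4}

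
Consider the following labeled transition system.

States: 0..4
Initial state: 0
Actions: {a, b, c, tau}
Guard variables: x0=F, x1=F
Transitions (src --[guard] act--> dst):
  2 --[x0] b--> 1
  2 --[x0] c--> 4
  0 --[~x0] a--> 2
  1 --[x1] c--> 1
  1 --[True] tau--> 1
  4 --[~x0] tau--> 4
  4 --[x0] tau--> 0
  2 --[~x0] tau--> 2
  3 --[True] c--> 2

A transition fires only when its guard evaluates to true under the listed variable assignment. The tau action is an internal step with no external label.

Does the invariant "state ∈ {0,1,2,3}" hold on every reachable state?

Answer: INVARIANT HOLDS

Trace:
Allowed set {0,1,2,3}
Reach set: {0,2}
  0: ✓
  2: ✓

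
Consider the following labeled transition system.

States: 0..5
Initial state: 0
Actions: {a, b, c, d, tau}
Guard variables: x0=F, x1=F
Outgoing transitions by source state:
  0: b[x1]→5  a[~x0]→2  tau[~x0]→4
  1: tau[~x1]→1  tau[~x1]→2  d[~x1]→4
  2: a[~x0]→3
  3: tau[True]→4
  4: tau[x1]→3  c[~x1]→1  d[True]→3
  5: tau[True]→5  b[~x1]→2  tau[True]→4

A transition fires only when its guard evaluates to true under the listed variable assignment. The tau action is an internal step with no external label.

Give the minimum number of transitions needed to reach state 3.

BFS to 3:
  Layer 0: {0}
  Layer 1: {2,4}
  Layer 2: {1,3}
3 enters at depth 2; path a·a

Answer: 2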